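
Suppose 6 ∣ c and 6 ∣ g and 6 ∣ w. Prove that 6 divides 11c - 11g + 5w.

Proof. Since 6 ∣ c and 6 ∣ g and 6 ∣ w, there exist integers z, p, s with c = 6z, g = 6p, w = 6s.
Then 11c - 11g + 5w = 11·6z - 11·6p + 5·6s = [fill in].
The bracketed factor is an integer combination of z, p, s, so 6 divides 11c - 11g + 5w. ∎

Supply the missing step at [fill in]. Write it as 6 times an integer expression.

Pull the common 6 out of every term: 11·6z - 11·6p + 5·6s = 6(-11p + 5s + 11z).
-11p + 5s + 11z is an integer, which exhibits the divisibility.

6(-11p + 5s + 11z)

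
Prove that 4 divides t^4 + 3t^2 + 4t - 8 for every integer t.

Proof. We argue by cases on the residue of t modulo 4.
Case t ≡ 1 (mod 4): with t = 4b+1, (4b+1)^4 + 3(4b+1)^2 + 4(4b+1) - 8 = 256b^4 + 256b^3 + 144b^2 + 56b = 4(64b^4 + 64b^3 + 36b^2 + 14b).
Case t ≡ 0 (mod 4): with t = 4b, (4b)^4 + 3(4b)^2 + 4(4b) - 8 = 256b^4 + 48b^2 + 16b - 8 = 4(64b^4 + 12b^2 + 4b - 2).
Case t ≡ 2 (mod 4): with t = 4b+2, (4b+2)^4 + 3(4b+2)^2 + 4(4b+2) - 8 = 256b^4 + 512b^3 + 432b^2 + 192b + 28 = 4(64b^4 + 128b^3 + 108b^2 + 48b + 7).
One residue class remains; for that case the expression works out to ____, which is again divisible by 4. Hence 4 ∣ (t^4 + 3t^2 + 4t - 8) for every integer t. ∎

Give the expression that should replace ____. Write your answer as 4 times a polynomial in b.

4(64b^4 + 192b^3 + 228b^2 + 130b + 28)

The residues treated are {1, 0, 2}, so the missing case is t ≡ 3 (mod 4); write t = 4b+3.
Then (4b+3)^4 + 3(4b+3)^2 + 4(4b+3) - 8 = 256b^4 + 768b^3 + 912b^2 + 520b + 112 = 4(64b^4 + 192b^3 + 228b^2 + 130b + 28).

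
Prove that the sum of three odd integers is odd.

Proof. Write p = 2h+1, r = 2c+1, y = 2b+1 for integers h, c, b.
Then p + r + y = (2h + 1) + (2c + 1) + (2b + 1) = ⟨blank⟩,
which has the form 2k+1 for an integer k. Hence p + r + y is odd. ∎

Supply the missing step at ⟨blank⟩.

Expanding: (2h + 1) + (2c + 1) + (2b + 1) = 2b + 2c + 2h + 3.
Every term except the constant is even, so this is 2(b + c + h + 1) + 1,
and b + c + h + 1 ∈ ℤ gives the required form.

2(b + c + h + 1) + 1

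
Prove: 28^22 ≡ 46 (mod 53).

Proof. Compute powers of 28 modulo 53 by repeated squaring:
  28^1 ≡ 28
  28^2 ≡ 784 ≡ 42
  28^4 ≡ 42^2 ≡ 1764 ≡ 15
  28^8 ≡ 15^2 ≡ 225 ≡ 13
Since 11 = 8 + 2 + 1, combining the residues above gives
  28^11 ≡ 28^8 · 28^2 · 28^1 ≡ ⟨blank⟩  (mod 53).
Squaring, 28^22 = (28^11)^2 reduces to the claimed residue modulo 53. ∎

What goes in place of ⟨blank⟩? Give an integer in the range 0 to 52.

28^8 · 28^2 · 28^1 ≡ 13 · 42 · 28 = 15288.
15288 mod 53 = 24, so 28^11 ≡ 24 (mod 53).

24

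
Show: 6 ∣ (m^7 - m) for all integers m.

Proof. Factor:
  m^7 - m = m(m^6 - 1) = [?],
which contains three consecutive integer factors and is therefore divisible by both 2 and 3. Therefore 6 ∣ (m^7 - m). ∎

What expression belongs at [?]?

(m - 1)m(m + 1)(m^4 + m^2 + 1)

m^6 - 1 = (m^2 - 1)(m^4 + m^2 + 1), and m^2 - 1 = (m-1)(m+1).
So m(m^6 - 1) = (m - 1)m(m + 1)(m^4 + m^2 + 1).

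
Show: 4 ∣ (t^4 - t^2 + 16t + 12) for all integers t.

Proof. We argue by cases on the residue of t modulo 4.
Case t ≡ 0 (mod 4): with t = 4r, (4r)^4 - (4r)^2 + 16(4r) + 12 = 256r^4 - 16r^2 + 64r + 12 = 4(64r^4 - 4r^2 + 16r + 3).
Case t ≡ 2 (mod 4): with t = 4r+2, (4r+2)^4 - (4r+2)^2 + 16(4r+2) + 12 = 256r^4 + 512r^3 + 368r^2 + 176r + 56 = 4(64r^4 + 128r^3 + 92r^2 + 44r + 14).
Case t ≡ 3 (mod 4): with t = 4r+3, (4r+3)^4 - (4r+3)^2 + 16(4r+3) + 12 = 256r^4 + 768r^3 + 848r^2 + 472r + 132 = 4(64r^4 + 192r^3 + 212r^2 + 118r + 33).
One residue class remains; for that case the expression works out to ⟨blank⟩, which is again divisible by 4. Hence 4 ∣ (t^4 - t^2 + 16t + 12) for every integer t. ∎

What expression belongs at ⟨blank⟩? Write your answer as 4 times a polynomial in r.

Only t ≡ 1 (mod 4) is unaccounted for. Put t = 4r+1:
(4r+1)^4 - (4r+1)^2 + 16(4r+1) + 12 expands to 256r^4 + 256r^3 + 80r^2 + 72r + 28,
and factoring out 4 leaves 4(64r^4 + 64r^3 + 20r^2 + 18r + 7).

4(64r^4 + 64r^3 + 20r^2 + 18r + 7)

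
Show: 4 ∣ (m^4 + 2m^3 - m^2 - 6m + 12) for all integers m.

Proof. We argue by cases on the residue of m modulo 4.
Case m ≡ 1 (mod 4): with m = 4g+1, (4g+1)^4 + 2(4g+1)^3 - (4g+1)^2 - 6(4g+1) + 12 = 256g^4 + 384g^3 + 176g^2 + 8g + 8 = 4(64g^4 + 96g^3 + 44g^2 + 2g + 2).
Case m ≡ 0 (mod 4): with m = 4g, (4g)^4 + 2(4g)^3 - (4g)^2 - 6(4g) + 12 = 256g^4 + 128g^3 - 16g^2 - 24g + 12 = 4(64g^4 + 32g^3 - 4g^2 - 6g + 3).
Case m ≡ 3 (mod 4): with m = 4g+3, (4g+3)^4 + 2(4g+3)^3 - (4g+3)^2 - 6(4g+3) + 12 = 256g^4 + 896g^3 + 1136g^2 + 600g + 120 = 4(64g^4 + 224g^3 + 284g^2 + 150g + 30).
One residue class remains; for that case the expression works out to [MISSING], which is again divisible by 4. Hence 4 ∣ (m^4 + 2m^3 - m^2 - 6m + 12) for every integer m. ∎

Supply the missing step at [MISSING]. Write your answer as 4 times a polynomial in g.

Only m ≡ 2 (mod 4) is unaccounted for. Put m = 4g+2:
(4g+2)^4 + 2(4g+2)^3 - (4g+2)^2 - 6(4g+2) + 12 expands to 256g^4 + 640g^3 + 560g^2 + 184g + 28,
and factoring out 4 leaves 4(64g^4 + 160g^3 + 140g^2 + 46g + 7).

4(64g^4 + 160g^3 + 140g^2 + 46g + 7)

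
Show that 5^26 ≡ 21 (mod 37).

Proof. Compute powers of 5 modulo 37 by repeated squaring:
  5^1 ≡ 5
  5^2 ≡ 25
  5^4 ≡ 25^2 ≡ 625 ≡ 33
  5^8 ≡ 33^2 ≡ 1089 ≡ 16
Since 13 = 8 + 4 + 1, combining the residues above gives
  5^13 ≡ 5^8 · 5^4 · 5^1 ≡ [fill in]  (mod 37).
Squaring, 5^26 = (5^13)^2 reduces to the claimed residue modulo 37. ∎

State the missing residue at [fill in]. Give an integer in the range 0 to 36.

13

5^8 · 5^4 · 5^1 ≡ 16 · 33 · 5 = 2640.
2640 mod 37 = 13, so 5^13 ≡ 13 (mod 37).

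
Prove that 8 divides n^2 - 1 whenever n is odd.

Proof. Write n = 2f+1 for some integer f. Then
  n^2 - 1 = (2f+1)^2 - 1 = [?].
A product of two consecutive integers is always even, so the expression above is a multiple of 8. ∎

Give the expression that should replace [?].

(2f+1)^2 - 1 = 4f^2 + 4f + 1 - 1 = 4f^2 + 4f = 4f(f+1).
Since f and f+1 are consecutive, f(f+1) is even, and 4·(even) is a multiple of 8.

4f(f + 1)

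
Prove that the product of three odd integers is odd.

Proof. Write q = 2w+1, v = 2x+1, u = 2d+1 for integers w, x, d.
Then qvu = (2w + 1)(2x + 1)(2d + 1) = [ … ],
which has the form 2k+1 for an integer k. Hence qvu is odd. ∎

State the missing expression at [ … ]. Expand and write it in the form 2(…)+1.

(2w + 1)(2x + 1)(2d + 1) = 8dwx + 4dw + 4dx + 2d + 4wx + 2w + 2x + 1
= 2(4dwx + 2dw + 2dx + d + 2wx + w + x) + 1.
Since 4dwx + 2dw + 2dx + d + 2wx + w + x is an integer, the product is of the form 2k+1 for an integer k.

2(4dwx + 2dw + 2dx + d + 2wx + w + x) + 1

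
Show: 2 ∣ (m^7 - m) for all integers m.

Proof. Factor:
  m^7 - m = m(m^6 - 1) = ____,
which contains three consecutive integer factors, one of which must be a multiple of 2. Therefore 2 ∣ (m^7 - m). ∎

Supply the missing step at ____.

(m - 1)m(m + 1)(m^4 + m^2 + 1)

m^6 - 1 = (m^2 - 1)(m^4 + m^2 + 1), and m^2 - 1 = (m-1)(m+1).
So m(m^6 - 1) = (m - 1)m(m + 1)(m^4 + m^2 + 1).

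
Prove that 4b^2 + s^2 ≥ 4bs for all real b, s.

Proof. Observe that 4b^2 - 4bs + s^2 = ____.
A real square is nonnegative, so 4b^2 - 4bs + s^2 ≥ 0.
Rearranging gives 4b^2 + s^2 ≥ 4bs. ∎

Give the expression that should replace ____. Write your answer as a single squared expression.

(2b - s)^2

4b^2 - 4bs + s^2 is a perfect-square trinomial: the outer terms are (2b)^2 and (s)^2, and the cross term is -2·2b·s.
So 4b^2 - 4bs + s^2 = (2b - s)^2 ≥ 0.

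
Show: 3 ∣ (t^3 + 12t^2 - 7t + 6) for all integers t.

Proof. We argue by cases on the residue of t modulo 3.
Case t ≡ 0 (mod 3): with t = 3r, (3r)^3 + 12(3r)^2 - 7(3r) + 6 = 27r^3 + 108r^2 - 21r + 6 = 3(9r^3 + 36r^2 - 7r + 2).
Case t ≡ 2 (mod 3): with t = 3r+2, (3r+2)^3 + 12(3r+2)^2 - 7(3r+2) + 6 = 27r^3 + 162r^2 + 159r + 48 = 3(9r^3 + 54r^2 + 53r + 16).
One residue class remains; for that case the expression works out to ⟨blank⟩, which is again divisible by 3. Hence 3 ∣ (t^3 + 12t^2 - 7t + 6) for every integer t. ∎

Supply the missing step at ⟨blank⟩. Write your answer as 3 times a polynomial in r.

The residues treated are {0, 2}, so the missing case is t ≡ 1 (mod 3); write t = 3r+1.
Then (3r+1)^3 + 12(3r+1)^2 - 7(3r+1) + 6 = 27r^3 + 135r^2 + 60r + 12 = 3(9r^3 + 45r^2 + 20r + 4).

3(9r^3 + 45r^2 + 20r + 4)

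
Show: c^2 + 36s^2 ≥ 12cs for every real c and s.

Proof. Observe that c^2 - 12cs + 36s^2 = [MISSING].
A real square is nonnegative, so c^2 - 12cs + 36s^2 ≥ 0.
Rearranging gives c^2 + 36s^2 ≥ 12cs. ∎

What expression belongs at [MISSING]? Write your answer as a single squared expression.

The leading and trailing coefficients are 1^2 and 6^2, and 12 = 2·1·6, so the trinomial is (c - 6s)^2.
Hence c^2 - 12cs + 36s^2 ≥ 0.

(c - 6s)^2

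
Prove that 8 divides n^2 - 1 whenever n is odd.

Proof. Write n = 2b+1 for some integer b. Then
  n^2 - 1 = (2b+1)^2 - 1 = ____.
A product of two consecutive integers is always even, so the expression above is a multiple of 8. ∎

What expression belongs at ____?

4b(b + 1)

(2b+1)^2 - 1 = 4b^2 + 4b + 1 - 1 = 4b^2 + 4b = 4b(b+1).
Since b and b+1 are consecutive, b(b+1) is even, and 4·(even) is a multiple of 8.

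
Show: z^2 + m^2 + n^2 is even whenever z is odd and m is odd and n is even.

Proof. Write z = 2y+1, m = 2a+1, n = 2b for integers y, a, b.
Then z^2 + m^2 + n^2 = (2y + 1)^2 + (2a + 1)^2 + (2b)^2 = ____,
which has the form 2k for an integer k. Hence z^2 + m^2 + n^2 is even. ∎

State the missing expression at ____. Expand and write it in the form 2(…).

2(2a^2 + 2a + 2b^2 + 2y^2 + 2y + 1)

Expanding: (2y + 1)^2 + (2a + 1)^2 + (2b)^2 = 4a^2 + 4a + 4b^2 + 4y^2 + 4y + 2.
Every term is even; pulling out the factor of 2 gives 2(2a^2 + 2a + 2b^2 + 2y^2 + 2y + 1).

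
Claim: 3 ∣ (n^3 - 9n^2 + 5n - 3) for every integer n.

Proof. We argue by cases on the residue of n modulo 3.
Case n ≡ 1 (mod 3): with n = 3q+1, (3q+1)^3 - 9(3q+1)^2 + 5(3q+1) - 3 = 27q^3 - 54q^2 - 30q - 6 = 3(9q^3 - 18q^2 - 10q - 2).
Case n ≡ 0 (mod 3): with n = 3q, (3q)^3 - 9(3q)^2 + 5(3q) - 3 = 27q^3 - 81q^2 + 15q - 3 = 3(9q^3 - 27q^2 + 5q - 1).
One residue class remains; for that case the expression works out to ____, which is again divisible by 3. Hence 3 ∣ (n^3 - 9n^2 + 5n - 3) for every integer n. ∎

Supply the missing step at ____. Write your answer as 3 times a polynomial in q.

Only n ≡ 2 (mod 3) is unaccounted for. Put n = 3q+2:
(3q+2)^3 - 9(3q+2)^2 + 5(3q+2) - 3 expands to 27q^3 - 27q^2 - 57q - 21,
and factoring out 3 leaves 3(9q^3 - 9q^2 - 19q - 7).

3(9q^3 - 9q^2 - 19q - 7)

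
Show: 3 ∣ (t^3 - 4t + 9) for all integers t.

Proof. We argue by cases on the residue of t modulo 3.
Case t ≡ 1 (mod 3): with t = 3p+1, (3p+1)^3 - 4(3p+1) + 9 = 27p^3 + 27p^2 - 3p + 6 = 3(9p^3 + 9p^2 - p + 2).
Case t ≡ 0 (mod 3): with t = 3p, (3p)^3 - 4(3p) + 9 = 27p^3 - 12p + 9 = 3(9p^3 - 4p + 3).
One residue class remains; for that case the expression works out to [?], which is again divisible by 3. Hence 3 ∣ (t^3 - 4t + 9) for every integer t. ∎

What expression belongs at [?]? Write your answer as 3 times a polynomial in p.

The residues treated are {1, 0}, so the missing case is t ≡ 2 (mod 3); write t = 3p+2.
Then (3p+2)^3 - 4(3p+2) + 9 = 27p^3 + 54p^2 + 24p + 9 = 3(9p^3 + 18p^2 + 8p + 3).

3(9p^3 + 18p^2 + 8p + 3)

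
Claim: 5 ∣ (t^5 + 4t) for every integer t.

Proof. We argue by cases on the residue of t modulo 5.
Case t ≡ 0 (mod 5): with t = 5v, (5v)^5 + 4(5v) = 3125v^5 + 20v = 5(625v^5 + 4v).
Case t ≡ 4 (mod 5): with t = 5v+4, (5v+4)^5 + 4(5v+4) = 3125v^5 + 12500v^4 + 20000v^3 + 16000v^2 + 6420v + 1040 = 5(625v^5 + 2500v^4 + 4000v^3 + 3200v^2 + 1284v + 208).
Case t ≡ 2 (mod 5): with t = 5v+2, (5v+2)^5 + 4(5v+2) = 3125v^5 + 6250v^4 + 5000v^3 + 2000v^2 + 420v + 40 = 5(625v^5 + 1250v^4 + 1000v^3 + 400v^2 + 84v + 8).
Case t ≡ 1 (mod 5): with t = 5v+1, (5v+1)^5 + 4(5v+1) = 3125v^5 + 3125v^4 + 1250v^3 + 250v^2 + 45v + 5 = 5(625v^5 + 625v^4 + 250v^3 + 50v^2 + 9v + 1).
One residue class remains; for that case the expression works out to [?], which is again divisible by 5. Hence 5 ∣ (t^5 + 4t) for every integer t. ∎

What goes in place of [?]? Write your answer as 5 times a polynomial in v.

Only t ≡ 3 (mod 5) is unaccounted for. Put t = 5v+3:
(5v+3)^5 + 4(5v+3) expands to 3125v^5 + 9375v^4 + 11250v^3 + 6750v^2 + 2045v + 255,
and factoring out 5 leaves 5(625v^5 + 1875v^4 + 2250v^3 + 1350v^2 + 409v + 51).

5(625v^5 + 1875v^4 + 2250v^3 + 1350v^2 + 409v + 51)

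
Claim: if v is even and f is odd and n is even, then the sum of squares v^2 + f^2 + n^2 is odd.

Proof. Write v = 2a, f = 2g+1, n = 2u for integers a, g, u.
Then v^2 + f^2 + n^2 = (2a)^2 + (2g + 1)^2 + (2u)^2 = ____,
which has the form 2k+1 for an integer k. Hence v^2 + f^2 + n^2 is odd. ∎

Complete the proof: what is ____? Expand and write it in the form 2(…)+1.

2(2a^2 + 2g^2 + 2g + 2u^2) + 1

(2a)^2 + (2g + 1)^2 + (2u)^2 = 4a^2 + 4g^2 + 4g + 4u^2 + 1
= 2(2a^2 + 2g^2 + 2g + 2u^2) + 1.
Since 2a^2 + 2g^2 + 2g + 2u^2 is an integer, the sum of squares is of the form 2k+1 for an integer k.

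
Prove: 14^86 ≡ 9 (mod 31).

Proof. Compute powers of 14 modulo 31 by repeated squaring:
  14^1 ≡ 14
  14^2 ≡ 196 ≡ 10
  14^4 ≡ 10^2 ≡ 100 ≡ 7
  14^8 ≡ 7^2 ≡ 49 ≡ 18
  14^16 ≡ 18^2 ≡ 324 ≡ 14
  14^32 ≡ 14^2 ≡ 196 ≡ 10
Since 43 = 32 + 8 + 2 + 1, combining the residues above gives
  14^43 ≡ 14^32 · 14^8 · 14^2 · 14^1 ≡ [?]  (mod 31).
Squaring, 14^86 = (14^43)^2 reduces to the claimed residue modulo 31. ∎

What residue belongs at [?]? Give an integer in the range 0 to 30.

28

14^32 · 14^8 · 14^2 · 14^1 ≡ 10 · 18 · 10 · 14 = 25200.
25200 mod 31 = 28, so 14^43 ≡ 28 (mod 31).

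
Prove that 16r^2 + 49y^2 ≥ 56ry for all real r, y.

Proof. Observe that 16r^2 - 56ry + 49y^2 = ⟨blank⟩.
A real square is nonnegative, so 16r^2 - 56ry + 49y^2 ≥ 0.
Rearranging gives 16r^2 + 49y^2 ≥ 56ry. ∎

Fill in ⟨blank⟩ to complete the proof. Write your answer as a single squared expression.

(4r - 7y)^2

16r^2 - 56ry + 49y^2 is a perfect-square trinomial: the outer terms are (4r)^2 and (7y)^2, and the cross term is -2·4r·7y.
So 16r^2 - 56ry + 49y^2 = (4r - 7y)^2 ≥ 0.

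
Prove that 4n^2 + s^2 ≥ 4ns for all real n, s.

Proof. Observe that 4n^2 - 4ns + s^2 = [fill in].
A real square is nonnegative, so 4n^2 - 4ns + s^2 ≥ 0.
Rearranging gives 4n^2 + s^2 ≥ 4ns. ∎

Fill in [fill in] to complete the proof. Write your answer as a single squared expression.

4n^2 - 4ns + s^2 is a perfect-square trinomial: the outer terms are (2n)^2 and (s)^2, and the cross term is -2·2n·s.
So 4n^2 - 4ns + s^2 = (2n - s)^2 ≥ 0.

(2n - s)^2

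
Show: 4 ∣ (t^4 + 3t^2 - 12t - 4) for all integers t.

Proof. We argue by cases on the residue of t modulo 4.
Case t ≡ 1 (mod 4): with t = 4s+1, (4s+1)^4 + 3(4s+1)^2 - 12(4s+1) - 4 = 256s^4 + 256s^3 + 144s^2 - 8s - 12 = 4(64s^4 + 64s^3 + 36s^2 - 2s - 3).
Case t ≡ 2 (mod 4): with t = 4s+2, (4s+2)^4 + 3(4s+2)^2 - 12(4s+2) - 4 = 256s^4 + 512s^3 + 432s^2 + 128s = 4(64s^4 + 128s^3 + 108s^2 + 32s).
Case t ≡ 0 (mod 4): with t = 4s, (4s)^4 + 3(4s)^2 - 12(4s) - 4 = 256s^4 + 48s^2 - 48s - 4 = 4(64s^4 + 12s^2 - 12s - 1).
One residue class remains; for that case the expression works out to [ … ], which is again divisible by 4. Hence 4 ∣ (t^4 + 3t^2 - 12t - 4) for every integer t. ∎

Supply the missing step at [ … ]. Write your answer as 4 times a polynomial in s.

The residues treated are {1, 2, 0}, so the missing case is t ≡ 3 (mod 4); write t = 4s+3.
Then (4s+3)^4 + 3(4s+3)^2 - 12(4s+3) - 4 = 256s^4 + 768s^3 + 912s^2 + 456s + 68 = 4(64s^4 + 192s^3 + 228s^2 + 114s + 17).

4(64s^4 + 192s^3 + 228s^2 + 114s + 17)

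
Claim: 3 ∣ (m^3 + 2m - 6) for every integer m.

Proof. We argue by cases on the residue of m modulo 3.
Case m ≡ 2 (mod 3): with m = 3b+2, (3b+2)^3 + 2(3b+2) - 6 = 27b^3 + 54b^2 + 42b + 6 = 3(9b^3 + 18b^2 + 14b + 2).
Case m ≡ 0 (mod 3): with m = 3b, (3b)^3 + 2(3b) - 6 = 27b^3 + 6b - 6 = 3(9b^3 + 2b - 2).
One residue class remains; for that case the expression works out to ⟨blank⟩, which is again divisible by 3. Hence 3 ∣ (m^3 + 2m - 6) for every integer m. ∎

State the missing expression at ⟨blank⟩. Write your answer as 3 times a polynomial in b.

The residues treated are {2, 0}, so the missing case is m ≡ 1 (mod 3); write m = 3b+1.
Then (3b+1)^3 + 2(3b+1) - 6 = 27b^3 + 27b^2 + 15b - 3 = 3(9b^3 + 9b^2 + 5b - 1).

3(9b^3 + 9b^2 + 5b - 1)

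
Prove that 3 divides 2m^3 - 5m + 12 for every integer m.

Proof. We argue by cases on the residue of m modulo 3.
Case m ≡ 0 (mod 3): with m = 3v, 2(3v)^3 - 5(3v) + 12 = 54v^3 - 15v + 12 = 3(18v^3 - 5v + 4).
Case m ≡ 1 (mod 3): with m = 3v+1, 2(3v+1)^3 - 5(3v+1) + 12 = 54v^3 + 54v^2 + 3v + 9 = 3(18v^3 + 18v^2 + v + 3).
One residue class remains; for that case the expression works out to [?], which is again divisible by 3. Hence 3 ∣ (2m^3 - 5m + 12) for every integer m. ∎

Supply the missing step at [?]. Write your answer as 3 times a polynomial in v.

3(18v^3 + 36v^2 + 19v + 6)

Only m ≡ 2 (mod 3) is unaccounted for. Put m = 3v+2:
2(3v+2)^3 - 5(3v+2) + 12 expands to 54v^3 + 108v^2 + 57v + 18,
and factoring out 3 leaves 3(18v^3 + 36v^2 + 19v + 6).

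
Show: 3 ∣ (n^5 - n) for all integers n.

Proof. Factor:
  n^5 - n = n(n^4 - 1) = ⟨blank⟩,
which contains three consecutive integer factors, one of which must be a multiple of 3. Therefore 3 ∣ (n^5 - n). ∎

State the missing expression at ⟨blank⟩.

(n - 1)n(n + 1)(n^2 + 1)

n^4 - 1 = (n^2 - 1)(n^2 + 1), and n^2 - 1 = (n-1)(n+1).
So n(n^4 - 1) = (n - 1)n(n + 1)(n^2 + 1).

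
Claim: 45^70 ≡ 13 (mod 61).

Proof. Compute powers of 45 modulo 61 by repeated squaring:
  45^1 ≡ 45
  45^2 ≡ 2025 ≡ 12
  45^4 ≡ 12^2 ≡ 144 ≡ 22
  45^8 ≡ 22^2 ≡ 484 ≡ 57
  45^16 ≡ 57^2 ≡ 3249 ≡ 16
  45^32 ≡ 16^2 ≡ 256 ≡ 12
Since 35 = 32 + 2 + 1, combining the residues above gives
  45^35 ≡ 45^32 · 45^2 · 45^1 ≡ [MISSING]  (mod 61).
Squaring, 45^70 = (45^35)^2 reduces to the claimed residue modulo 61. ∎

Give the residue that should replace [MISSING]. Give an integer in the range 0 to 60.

45^32 · 45^2 · 45^1 ≡ 12 · 12 · 45 = 6480.
6480 mod 61 = 14, so 45^35 ≡ 14 (mod 61).

14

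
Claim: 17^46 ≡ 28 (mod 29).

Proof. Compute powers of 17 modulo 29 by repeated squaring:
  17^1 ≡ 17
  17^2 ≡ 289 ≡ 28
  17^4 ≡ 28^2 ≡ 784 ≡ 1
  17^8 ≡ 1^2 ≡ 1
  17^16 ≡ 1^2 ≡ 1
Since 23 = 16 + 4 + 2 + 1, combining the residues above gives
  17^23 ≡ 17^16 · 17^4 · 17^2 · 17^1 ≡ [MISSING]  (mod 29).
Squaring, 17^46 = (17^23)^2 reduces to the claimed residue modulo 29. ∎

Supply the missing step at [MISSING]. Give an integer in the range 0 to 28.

Multiply the listed residues: 1 · 1 · 28 · 17 = 1 → 28 → 476.
Reducing modulo 29: 476 = 16·29 + 12, so 17^23 ≡ 12.

12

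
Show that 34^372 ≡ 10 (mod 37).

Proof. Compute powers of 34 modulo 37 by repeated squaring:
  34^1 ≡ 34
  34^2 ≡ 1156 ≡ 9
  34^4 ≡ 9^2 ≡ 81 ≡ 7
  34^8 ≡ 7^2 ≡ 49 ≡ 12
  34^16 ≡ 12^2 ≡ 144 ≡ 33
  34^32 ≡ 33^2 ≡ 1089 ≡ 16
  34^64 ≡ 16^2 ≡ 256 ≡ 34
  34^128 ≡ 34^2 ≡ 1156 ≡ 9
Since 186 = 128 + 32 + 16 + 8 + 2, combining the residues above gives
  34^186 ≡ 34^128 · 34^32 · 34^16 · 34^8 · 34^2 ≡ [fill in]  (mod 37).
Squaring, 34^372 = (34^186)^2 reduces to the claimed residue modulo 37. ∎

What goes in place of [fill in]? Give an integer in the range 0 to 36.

34^128 · 34^32 · 34^16 · 34^8 · 34^2 ≡ 9 · 16 · 33 · 12 · 9 = 513216.
513216 mod 37 = 26, so 34^186 ≡ 26 (mod 37).

26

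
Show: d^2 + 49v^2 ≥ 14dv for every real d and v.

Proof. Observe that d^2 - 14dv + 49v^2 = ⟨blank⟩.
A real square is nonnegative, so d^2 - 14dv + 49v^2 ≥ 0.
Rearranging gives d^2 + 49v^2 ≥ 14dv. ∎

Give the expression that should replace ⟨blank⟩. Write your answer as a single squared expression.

d^2 - 14dv + 49v^2 is a perfect-square trinomial: the outer terms are (d)^2 and (7v)^2, and the cross term is -2·d·7v.
So d^2 - 14dv + 49v^2 = (d - 7v)^2 ≥ 0.

(d - 7v)^2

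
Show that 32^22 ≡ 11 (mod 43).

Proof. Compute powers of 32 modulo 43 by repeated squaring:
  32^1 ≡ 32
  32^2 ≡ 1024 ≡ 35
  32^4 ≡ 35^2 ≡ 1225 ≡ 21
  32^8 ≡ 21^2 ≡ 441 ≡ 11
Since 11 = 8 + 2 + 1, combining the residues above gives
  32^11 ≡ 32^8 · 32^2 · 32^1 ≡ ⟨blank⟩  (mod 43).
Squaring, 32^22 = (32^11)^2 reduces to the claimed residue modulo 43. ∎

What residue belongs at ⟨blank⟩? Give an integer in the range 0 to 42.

22

32^8 · 32^2 · 32^1 ≡ 11 · 35 · 32 = 12320.
12320 mod 43 = 22, so 32^11 ≡ 22 (mod 43).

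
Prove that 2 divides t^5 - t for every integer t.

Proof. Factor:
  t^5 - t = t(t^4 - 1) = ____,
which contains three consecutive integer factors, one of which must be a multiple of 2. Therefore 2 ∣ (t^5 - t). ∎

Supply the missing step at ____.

t^4 - 1 = (t^2 - 1)(t^2 + 1), and t^2 - 1 = (t-1)(t+1).
So t(t^4 - 1) = (t - 1)t(t + 1)(t^2 + 1).

(t - 1)t(t + 1)(t^2 + 1)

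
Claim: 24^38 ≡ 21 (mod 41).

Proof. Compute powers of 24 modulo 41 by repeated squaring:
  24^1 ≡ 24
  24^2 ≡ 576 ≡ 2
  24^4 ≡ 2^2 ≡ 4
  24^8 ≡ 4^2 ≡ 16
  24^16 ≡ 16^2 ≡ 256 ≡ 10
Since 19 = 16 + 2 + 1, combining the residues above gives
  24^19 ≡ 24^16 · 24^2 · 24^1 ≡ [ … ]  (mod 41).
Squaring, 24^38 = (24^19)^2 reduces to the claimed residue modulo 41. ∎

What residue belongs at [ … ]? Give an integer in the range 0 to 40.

29

Multiply the listed residues: 10 · 2 · 24 = 20 → 480.
Reducing modulo 41: 480 = 11·41 + 29, so 24^19 ≡ 29.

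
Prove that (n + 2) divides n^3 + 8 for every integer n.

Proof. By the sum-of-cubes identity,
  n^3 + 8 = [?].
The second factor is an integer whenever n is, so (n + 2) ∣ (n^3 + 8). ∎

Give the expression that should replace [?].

(n + 2)(n^2 - 2n + 4)

Polynomial division of n^3 + 8 by n + 2 leaves remainder 0 and quotient n^2 - 2n + 4.
Hence n^3 + 8 = (n + 2)(n^2 - 2n + 4).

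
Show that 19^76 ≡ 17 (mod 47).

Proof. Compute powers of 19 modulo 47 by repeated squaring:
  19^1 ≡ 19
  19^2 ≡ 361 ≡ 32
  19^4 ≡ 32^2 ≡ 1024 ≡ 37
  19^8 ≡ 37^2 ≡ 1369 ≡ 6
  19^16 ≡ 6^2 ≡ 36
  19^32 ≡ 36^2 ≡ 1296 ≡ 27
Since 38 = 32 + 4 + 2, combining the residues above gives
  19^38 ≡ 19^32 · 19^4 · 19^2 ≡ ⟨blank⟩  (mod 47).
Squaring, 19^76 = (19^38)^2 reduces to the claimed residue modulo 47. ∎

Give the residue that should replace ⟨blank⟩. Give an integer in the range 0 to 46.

8

Multiply the listed residues: 27 · 37 · 32 = 999 → 31968.
Reducing modulo 47: 31968 = 680·47 + 8, so 19^38 ≡ 8.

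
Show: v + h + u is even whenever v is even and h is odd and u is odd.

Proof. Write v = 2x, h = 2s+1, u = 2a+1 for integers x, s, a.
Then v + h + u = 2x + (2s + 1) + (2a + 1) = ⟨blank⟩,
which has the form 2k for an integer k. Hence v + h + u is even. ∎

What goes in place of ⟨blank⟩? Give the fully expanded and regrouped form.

2x + (2s + 1) + (2a + 1) = 2a + 2s + 2x + 2
= 2(a + s + x + 1).
Since a + s + x + 1 is an integer, the sum is of the form 2k for an integer k.

2(a + s + x + 1)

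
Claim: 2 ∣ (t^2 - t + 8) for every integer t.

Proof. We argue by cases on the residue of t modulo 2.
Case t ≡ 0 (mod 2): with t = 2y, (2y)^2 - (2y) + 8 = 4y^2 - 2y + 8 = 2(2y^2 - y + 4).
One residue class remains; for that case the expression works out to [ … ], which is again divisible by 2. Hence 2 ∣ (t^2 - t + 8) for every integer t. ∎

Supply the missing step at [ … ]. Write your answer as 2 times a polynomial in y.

2(2y^2 + y + 4)

The residues treated are {0}, so the missing case is t ≡ 1 (mod 2); write t = 2y+1.
Then (2y+1)^2 - (2y+1) + 8 = 4y^2 + 2y + 8 = 2(2y^2 + y + 4).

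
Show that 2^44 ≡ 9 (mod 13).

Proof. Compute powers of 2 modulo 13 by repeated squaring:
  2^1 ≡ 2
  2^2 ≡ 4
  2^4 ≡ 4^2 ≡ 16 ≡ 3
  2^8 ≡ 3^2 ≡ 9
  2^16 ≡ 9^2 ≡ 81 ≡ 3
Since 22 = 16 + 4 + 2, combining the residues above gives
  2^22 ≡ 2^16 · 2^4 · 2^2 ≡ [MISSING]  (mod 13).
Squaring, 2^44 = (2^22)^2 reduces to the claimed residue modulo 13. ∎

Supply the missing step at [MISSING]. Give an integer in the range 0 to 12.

10

2^16 · 2^4 · 2^2 ≡ 3 · 3 · 4 = 36.
36 mod 13 = 10, so 2^22 ≡ 10 (mod 13).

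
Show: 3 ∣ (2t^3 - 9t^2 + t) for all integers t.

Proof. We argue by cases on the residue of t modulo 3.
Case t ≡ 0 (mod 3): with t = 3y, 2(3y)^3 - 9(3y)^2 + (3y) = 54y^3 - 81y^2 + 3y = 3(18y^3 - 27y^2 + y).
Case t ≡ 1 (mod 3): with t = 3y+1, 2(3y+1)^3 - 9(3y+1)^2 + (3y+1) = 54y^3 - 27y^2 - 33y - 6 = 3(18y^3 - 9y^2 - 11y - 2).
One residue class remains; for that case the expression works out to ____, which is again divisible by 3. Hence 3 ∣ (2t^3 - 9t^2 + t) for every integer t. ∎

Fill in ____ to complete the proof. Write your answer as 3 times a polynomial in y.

3(18y^3 + 9y^2 - 11y - 6)

The residues treated are {0, 1}, so the missing case is t ≡ 2 (mod 3); write t = 3y+2.
Then 2(3y+2)^3 - 9(3y+2)^2 + (3y+2) = 54y^3 + 27y^2 - 33y - 18 = 3(18y^3 + 9y^2 - 11y - 6).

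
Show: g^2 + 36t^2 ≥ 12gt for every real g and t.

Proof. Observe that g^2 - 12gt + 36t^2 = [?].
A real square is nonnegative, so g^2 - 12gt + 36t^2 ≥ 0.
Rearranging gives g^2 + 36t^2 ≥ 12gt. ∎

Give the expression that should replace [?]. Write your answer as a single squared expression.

(g - 6t)^2

g^2 - 12gt + 36t^2 is a perfect-square trinomial: the outer terms are (g)^2 and (6t)^2, and the cross term is -2·g·6t.
So g^2 - 12gt + 36t^2 = (g - 6t)^2 ≥ 0.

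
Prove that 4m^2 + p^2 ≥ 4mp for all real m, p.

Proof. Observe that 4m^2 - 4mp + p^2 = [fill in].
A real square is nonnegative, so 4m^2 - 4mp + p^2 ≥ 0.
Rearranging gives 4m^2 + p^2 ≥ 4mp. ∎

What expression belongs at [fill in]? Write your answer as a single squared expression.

(2m - p)^2

The leading and trailing coefficients are 2^2 and 1^2, and 4 = 2·2·1, so the trinomial is (2m - p)^2.
Hence 4m^2 - 4mp + p^2 ≥ 0.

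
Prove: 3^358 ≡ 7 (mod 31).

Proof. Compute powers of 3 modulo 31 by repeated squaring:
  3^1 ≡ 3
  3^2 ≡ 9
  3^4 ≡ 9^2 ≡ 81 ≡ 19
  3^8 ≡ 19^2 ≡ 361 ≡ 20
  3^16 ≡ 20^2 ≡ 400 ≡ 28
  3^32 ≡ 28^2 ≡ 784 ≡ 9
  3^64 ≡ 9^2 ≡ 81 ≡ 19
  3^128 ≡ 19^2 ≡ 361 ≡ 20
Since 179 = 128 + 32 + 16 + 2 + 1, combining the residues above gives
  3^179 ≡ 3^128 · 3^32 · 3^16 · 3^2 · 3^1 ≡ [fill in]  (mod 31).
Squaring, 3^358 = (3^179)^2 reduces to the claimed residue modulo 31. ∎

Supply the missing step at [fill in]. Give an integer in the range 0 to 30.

3^128 · 3^32 · 3^16 · 3^2 · 3^1 ≡ 20 · 9 · 28 · 9 · 3 = 136080.
136080 mod 31 = 21, so 3^179 ≡ 21 (mod 31).

21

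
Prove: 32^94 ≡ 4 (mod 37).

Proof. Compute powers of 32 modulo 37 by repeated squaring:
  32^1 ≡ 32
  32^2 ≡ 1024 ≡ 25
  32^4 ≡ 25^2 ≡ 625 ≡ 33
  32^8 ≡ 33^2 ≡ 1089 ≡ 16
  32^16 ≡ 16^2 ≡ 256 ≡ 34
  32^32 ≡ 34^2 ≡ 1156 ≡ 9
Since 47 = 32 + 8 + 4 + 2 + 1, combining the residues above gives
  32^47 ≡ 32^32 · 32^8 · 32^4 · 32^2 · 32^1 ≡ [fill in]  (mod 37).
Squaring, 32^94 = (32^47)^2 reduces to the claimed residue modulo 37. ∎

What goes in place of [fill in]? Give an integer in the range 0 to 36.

35

32^32 · 32^8 · 32^4 · 32^2 · 32^1 ≡ 9 · 16 · 33 · 25 · 32 = 3801600.
3801600 mod 37 = 35, so 32^47 ≡ 35 (mod 37).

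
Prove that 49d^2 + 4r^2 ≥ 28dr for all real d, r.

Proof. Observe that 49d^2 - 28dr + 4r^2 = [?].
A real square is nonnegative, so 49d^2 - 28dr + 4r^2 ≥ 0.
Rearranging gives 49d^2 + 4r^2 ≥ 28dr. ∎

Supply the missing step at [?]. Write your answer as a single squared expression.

(7d - 2r)^2

49d^2 - 28dr + 4r^2 is a perfect-square trinomial: the outer terms are (7d)^2 and (2r)^2, and the cross term is -2·7d·2r.
So 49d^2 - 28dr + 4r^2 = (7d - 2r)^2 ≥ 0.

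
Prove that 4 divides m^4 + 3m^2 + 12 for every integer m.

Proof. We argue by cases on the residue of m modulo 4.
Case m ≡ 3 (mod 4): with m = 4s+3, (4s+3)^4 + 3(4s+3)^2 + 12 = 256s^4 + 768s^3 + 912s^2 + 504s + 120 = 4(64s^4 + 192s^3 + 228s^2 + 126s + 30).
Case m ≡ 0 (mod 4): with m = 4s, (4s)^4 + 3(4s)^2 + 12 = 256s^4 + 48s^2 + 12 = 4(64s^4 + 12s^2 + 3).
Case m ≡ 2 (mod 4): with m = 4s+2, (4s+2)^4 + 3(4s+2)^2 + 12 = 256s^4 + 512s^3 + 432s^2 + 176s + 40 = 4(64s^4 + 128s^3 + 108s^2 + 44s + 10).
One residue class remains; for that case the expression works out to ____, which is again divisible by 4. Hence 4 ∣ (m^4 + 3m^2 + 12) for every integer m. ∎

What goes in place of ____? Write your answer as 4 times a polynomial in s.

4(64s^4 + 64s^3 + 36s^2 + 10s + 4)

Only m ≡ 1 (mod 4) is unaccounted for. Put m = 4s+1:
(4s+1)^4 + 3(4s+1)^2 + 12 expands to 256s^4 + 256s^3 + 144s^2 + 40s + 16,
and factoring out 4 leaves 4(64s^4 + 64s^3 + 36s^2 + 10s + 4).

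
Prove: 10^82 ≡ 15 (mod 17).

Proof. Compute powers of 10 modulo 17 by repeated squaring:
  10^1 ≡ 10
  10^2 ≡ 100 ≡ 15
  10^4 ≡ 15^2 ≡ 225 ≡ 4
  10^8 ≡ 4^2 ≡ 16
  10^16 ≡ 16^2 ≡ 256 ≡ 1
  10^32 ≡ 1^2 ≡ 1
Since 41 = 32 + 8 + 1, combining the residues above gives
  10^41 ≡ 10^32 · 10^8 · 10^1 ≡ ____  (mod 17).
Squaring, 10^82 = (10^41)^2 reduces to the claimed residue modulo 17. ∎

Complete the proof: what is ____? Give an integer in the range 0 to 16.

10^32 · 10^8 · 10^1 ≡ 1 · 16 · 10 = 160.
160 mod 17 = 7, so 10^41 ≡ 7 (mod 17).

7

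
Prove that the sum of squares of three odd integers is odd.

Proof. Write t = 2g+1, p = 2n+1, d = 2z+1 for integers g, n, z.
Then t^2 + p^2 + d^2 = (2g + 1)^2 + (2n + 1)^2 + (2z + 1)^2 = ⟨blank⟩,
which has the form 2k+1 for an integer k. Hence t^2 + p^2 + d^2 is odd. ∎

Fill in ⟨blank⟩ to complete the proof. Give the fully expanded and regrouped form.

2(2g^2 + 2g + 2n^2 + 2n + 2z^2 + 2z + 1) + 1

(2g + 1)^2 + (2n + 1)^2 + (2z + 1)^2 = 4g^2 + 4g + 4n^2 + 4n + 4z^2 + 4z + 3
= 2(2g^2 + 2g + 2n^2 + 2n + 2z^2 + 2z + 1) + 1.
Since 2g^2 + 2g + 2n^2 + 2n + 2z^2 + 2z + 1 is an integer, the sum of squares is of the form 2k+1 for an integer k.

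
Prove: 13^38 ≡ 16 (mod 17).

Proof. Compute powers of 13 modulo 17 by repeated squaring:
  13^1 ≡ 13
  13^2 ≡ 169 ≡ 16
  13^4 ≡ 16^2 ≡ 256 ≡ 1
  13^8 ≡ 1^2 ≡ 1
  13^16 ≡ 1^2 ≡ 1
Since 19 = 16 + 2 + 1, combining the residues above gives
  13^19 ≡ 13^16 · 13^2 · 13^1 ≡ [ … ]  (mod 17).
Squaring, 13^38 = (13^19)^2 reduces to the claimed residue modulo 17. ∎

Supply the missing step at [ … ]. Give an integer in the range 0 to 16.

Multiply the listed residues: 1 · 16 · 13 = 16 → 208.
Reducing modulo 17: 208 = 12·17 + 4, so 13^19 ≡ 4.

4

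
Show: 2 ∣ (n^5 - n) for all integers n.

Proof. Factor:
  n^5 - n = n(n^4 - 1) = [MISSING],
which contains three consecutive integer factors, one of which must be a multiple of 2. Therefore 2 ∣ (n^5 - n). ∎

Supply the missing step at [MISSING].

n^4 - 1 = (n^2 - 1)(n^2 + 1), and n^2 - 1 = (n-1)(n+1).
So n(n^4 - 1) = (n - 1)n(n + 1)(n^2 + 1).

(n - 1)n(n + 1)(n^2 + 1)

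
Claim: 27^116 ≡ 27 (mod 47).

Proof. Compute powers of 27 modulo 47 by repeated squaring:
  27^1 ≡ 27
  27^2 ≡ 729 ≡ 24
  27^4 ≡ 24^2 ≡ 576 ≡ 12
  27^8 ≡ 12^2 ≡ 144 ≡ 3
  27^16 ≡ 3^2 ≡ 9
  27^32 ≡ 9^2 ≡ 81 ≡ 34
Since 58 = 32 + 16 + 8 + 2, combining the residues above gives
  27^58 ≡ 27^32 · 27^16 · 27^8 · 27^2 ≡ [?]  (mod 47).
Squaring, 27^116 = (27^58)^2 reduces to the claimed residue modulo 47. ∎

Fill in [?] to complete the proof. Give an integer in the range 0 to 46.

Multiply the listed residues: 34 · 9 · 3 · 24 = 306 → 918 → 22032.
Reducing modulo 47: 22032 = 468·47 + 36, so 27^58 ≡ 36.

36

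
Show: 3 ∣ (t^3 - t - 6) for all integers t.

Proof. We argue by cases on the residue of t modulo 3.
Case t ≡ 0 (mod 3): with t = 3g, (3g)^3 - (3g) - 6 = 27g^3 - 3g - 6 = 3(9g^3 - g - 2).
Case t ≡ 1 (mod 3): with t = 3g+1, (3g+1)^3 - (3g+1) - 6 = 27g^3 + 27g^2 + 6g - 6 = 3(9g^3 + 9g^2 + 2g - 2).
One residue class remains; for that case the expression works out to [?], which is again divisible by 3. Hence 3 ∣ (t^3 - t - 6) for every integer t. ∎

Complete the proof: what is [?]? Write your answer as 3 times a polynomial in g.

3(9g^3 + 18g^2 + 11g)

Only t ≡ 2 (mod 3) is unaccounted for. Put t = 3g+2:
(3g+2)^3 - (3g+2) - 6 expands to 27g^3 + 54g^2 + 33g,
and factoring out 3 leaves 3(9g^3 + 18g^2 + 11g).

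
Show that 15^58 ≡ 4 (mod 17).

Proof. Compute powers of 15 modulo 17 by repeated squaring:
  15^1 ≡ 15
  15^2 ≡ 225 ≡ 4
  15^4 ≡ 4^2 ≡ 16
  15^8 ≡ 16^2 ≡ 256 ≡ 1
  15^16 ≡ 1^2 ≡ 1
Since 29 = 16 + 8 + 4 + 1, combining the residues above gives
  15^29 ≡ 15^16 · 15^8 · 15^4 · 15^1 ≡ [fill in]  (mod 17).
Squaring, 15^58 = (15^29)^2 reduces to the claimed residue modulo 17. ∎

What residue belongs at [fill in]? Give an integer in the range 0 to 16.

2

15^16 · 15^8 · 15^4 · 15^1 ≡ 1 · 1 · 16 · 15 = 240.
240 mod 17 = 2, so 15^29 ≡ 2 (mod 17).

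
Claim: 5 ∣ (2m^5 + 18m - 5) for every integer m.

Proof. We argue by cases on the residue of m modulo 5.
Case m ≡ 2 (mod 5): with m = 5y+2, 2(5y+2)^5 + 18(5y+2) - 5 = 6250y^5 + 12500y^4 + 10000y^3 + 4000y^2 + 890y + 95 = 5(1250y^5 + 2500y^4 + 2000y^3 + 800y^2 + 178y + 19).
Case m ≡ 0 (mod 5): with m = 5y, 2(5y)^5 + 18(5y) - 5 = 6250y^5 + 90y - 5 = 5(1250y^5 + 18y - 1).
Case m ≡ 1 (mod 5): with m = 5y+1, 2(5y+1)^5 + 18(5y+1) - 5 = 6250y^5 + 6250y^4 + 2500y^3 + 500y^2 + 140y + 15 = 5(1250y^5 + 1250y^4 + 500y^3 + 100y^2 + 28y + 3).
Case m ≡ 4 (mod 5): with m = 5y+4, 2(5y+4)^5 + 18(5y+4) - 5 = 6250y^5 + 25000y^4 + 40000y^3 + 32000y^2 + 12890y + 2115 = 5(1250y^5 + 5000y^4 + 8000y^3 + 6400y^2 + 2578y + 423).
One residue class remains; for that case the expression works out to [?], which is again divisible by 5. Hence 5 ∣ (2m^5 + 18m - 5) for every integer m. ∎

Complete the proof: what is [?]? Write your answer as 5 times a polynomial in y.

5(1250y^5 + 3750y^4 + 4500y^3 + 2700y^2 + 828y + 107)

Only m ≡ 3 (mod 5) is unaccounted for. Put m = 5y+3:
2(5y+3)^5 + 18(5y+3) - 5 expands to 6250y^5 + 18750y^4 + 22500y^3 + 13500y^2 + 4140y + 535,
and factoring out 5 leaves 5(1250y^5 + 3750y^4 + 4500y^3 + 2700y^2 + 828y + 107).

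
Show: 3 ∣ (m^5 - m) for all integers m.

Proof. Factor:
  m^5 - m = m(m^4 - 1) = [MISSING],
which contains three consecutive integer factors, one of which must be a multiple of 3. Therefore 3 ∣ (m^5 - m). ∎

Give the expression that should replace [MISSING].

(m - 1)m(m + 1)(m^2 + 1)

m^4 - 1 = (m^2 - 1)(m^2 + 1), and m^2 - 1 = (m-1)(m+1).
So m(m^4 - 1) = (m - 1)m(m + 1)(m^2 + 1).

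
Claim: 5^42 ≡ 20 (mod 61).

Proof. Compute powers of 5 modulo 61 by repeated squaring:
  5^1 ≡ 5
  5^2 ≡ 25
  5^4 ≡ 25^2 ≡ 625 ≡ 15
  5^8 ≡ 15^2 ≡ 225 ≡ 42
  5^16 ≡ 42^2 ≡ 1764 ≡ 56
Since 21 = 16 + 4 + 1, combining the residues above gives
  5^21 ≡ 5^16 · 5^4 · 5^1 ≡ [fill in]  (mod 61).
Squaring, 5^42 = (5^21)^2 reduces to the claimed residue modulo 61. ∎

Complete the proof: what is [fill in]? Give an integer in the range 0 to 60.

52

5^16 · 5^4 · 5^1 ≡ 56 · 15 · 5 = 4200.
4200 mod 61 = 52, so 5^21 ≡ 52 (mod 61).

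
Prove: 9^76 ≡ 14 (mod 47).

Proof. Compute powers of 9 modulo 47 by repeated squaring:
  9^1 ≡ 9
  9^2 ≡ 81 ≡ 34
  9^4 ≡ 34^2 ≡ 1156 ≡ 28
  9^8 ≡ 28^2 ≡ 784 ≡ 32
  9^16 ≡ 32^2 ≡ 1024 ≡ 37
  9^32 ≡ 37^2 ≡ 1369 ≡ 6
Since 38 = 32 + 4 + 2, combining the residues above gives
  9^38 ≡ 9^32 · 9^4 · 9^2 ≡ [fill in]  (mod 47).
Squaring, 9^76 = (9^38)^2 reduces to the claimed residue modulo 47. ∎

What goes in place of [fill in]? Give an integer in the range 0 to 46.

9^32 · 9^4 · 9^2 ≡ 6 · 28 · 34 = 5712.
5712 mod 47 = 25, so 9^38 ≡ 25 (mod 47).

25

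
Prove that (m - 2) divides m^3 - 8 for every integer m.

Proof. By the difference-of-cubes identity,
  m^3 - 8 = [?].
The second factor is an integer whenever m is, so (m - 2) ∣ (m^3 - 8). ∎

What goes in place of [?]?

Polynomial division of m^3 - 8 by m - 2 leaves remainder 0 and quotient m^2 + 2m + 4.
Hence m^3 - 8 = (m - 2)(m^2 + 2m + 4).

(m - 2)(m^2 + 2m + 4)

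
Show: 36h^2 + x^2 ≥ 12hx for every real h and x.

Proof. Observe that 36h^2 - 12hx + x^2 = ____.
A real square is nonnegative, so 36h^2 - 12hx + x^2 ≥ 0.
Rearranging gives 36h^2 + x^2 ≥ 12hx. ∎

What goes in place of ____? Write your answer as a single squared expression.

(6h - x)^2

The leading and trailing coefficients are 6^2 and 1^2, and 12 = 2·6·1, so the trinomial is (6h - x)^2.
Hence 36h^2 - 12hx + x^2 ≥ 0.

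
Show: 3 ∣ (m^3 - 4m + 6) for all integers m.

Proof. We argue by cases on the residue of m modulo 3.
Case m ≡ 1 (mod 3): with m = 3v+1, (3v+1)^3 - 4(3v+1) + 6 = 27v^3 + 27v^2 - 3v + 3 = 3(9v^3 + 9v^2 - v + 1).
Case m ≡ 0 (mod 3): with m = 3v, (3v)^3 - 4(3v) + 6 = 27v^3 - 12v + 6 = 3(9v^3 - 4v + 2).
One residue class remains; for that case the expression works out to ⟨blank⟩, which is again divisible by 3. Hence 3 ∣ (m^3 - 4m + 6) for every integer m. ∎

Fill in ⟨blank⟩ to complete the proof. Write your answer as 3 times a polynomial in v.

Only m ≡ 2 (mod 3) is unaccounted for. Put m = 3v+2:
(3v+2)^3 - 4(3v+2) + 6 expands to 27v^3 + 54v^2 + 24v + 6,
and factoring out 3 leaves 3(9v^3 + 18v^2 + 8v + 2).

3(9v^3 + 18v^2 + 8v + 2)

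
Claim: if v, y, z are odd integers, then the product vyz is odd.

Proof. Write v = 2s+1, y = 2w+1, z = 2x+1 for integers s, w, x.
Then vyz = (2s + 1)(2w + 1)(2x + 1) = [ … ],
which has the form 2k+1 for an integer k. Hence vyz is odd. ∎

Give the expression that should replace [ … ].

(2s + 1)(2w + 1)(2x + 1) = 8swx + 4sw + 4sx + 2s + 4wx + 2w + 2x + 1
= 2(4swx + 2sw + 2sx + s + 2wx + w + x) + 1.
Since 4swx + 2sw + 2sx + s + 2wx + w + x is an integer, the product is of the form 2k+1 for an integer k.

2(4swx + 2sw + 2sx + s + 2wx + w + x) + 1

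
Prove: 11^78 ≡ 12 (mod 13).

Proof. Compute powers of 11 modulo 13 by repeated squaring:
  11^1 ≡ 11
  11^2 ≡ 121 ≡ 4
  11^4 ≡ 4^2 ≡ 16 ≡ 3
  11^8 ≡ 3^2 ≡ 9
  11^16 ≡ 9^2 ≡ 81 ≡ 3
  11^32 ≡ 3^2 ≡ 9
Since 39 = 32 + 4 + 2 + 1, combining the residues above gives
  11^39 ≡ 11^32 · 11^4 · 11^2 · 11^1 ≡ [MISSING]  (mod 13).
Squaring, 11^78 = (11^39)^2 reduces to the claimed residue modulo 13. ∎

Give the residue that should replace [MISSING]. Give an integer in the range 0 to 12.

5

Multiply the listed residues: 9 · 3 · 4 · 11 = 27 → 108 → 1188.
Reducing modulo 13: 1188 = 91·13 + 5, so 11^39 ≡ 5.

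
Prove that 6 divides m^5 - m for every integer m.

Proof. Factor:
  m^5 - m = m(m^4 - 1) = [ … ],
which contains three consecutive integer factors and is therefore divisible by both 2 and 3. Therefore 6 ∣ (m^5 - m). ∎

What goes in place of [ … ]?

(m - 1)m(m + 1)(m^2 + 1)

m^4 - 1 = (m^2 - 1)(m^2 + 1), and m^2 - 1 = (m-1)(m+1).
So m(m^4 - 1) = (m - 1)m(m + 1)(m^2 + 1).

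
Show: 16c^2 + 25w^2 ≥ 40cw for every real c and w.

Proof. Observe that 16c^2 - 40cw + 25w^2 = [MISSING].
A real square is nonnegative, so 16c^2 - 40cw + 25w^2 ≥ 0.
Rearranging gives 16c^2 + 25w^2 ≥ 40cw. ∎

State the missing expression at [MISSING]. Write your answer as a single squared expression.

(4c - 5w)^2

The leading and trailing coefficients are 4^2 and 5^2, and 40 = 2·4·5, so the trinomial is (4c - 5w)^2.
Hence 16c^2 - 40cw + 25w^2 ≥ 0.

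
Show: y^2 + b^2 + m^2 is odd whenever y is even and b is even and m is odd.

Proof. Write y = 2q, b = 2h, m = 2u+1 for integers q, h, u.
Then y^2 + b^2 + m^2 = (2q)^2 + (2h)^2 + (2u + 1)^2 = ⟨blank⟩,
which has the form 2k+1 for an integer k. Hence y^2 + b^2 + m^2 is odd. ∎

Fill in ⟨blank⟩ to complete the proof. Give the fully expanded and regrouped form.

2(2h^2 + 2q^2 + 2u^2 + 2u) + 1

(2q)^2 + (2h)^2 + (2u + 1)^2 = 4h^2 + 4q^2 + 4u^2 + 4u + 1
= 2(2h^2 + 2q^2 + 2u^2 + 2u) + 1.
Since 2h^2 + 2q^2 + 2u^2 + 2u is an integer, the sum of squares is of the form 2k+1 for an integer k.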